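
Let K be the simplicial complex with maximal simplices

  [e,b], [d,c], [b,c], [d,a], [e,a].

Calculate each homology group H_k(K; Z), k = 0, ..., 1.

Order the vertices as a < b < c < d < e. Listing each simplex with vertices in this order, K has dimension 1 with simplices:

  0-simplices (5): a, b, c, d, e
  1-simplices (5): ad, ae, bc, be, cd

so the chain groups are C_0 ≅ Z^5, C_1 ≅ Z^5.

∂_1: C_1 → C_0 is given by ∂[p,q] = [q] − [p]. For instance
  ∂be = e − b.
As a 5×5 matrix over Z this has rank 4, with invariant factors (1,1,1,1).

Now H_k = ker ∂_k / im ∂_{k+1}, so:

  H_0: rank C_0 − rank ∂_1 = 5 − 4 = 1, and the invariant factors of ∂_1 are all 1, so H_0 = Z.
  H_1: rank ker ∂_1 − rank ∂_2 = (5 − 4) − 0 = 1, and there is no ∂_2, so H_1 = Z.

H_0 = Z,  H_1 = Z.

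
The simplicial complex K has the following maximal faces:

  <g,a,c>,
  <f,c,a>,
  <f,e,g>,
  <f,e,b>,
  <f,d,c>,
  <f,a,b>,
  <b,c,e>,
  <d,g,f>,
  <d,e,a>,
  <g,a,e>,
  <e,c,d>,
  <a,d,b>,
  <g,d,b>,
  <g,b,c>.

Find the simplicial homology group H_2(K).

We work with the vertex ordering a < b < c < d < e < f < g. The simplices of K, each written with vertices in increasing order, are:

  0-simplices (7): a, b, c, d, e, f, g
  1-simplices (21): ab, ac, ad, ae, af, ag, bc, bd, be, bf, bg, cd, ce, cf, cg, de, df, dg, ef, eg, fg
  2-simplices (14): abd, abf, acf, acg, ade, aeg, bce, bcg, bdg, bef, cde, cdf, dfg, efg

so the chain groups are C_0 ≅ Z^7, C_1 ≅ Z^21, C_2 ≅ Z^14.

∂_1: C_1 → C_0 is given by ∂[p,q] = [q] − [p]. For instance
  ∂ef = f − e.
The resulting 7×21 matrix has rank 6, and its Smith normal form has invariant factors (1,1,1,1,1,1).

∂_2: C_2 → C_1 maps a triangle to the signed sum of its edges. For instance
  ∂bdg = dg − bg + bd,
  ∂bce = ce − be + bc.
The 21×14 boundary matrix has rank 13 and Smith normal form diag(1,1,1,1,1,1,1,1,1,1,1,1,1).

Now H_k = ker ∂_k / im ∂_{k+1}, so:

  H_2: rank ker ∂_2 − rank ∂_3 = (14 − 13) − 0 = 1, and there is no ∂_3, so H_2 = Z.

(K is a triangulation of the torus T^2.)

H_2 = Z.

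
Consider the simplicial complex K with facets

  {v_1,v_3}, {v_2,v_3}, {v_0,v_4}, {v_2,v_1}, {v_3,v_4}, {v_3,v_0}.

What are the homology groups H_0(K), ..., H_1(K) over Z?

Fix the vertex order v_0 < v_1 < v_2 < v_3 < v_4 and write every simplex with vertices in increasing order. Then dim K = 1 and the simplices of K are:

  0-simplices (5): [v_0], [v_1], [v_2], [v_3], [v_4]
  1-simplices (6): [v_0,v_3], [v_0,v_4], [v_1,v_2], [v_1,v_3], [v_2,v_3], [v_3,v_4]

Hence C_0 ≅ Z^5, C_1 ≅ Z^6.

∂_1: C_1 → C_0 maps an edge to its endpoints' difference, ∂[p,q] = q − p.
As a 5×6 matrix over Z this has rank 4, with invariant factors (1,1,1,1).

Now H_k = ker ∂_k / im ∂_{k+1}, so:

  H_0: rank C_0 − rank ∂_1 = 5 − 4 = 1, and the invariant factors of ∂_1 are all 1, so H_0 ≅ Z.
  H_1: rank ker ∂_1 − rank ∂_2 = (6 − 4) − 0 = 2, and there is no ∂_2, so H_1 ≅ Z^2.

As a check, the Euler characteristic is 5 − 6 = -1, which agrees with 1 − 2 = -1.

H_0 ≅ Z,  H_1 ≅ Z^2.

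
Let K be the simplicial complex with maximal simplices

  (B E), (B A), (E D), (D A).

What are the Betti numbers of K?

Take the total order A < B < D < E on the vertex set. Then K (dimension 1) consists of the simplices:

  0-simplices (4): A, B, D, E
  1-simplices (4): AB, AD, BE, DE

so the chain groups are C_0 ≅ Z^4, C_1 ≅ Z^4.

The boundary map ∂_1: C_1 → C_0 is given by ∂[p,q] = [q] − [p]. For instance
  ∂AB = B − A.
The 4×4 boundary matrix has rank 3 and Smith normal form diag(1,1,1).

Computing H_k = (kernel of ∂_k) / (image of ∂_{k+1}):

  H_0: rank C_0 − rank ∂_1 = 4 − 3 = 1, and the invariant factors of ∂_1 are all 1, so H_0 ≅ Z.
  H_1: rank ker ∂_1 − rank ∂_2 = (4 − 3) − 0 = 1, and there is no ∂_2, so H_1 ≅ Z.

As a check, the Euler characteristic is 4 − 4 = 0, which agrees with 1 − 1 = 0.
(K is a triangulation of the circle S^1.)

Hence the Betti numbers are b_0 = 1, b_1 = 1.

b_0 = 1, b_1 = 1.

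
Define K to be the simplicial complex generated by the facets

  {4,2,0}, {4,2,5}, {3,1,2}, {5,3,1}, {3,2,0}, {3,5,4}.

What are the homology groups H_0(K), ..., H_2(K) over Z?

Fix the vertex order 0 < 1 < 2 < 3 < 4 < 5 and write every simplex with vertices in increasing order. Then dim K = 2 and the simplices of K are:

  0-simplices (6): [0], [1], [2], [3], [4], [5]
  1-simplices (12): [0,2], [0,3], [0,4], [1,2], [1,3], [1,5], [2,3], [2,4], [2,5], [3,4], [3,5], [4,5]
  2-simplices (6): [0,2,3], [0,2,4], [1,2,3], [1,3,5], [2,4,5], [3,4,5]

giving chain groups C_0 ≅ Z^6, C_1 ≅ Z^12, C_2 ≅ Z^6.

∂_1: C_1 → C_0 sends each edge [p,q] (with p < q) to q − p.
The 6×12 boundary matrix has rank 5 and Smith normal form diag(1,1,1,1,1).

Boundary ∂_2: C_2 → C_1 acts by ∂[p,q,r] = [q,r] − [p,r] + [p,q]. For instance
  ∂[1,3,5] = [3,5] − [1,5] + [1,3],
  ∂[0,2,4] = [2,4] − [0,4] + [0,2].
The 12×6 boundary matrix has rank 6 and Smith normal form diag(1,1,1,1,1,1).

Reading off H_k = ker ∂_k / im ∂_{k+1}:

  H_0: rank C_0 − rank ∂_1 = 6 − 5 = 1, and the invariant factors of ∂_1 are all 1, so H_0 ≅ Z.
  H_1: rank ker ∂_1 − rank ∂_2 = (12 − 5) − 6 = 1, and the invariant factors of ∂_2 are all 1, so H_1 ≅ Z.
  H_2: rank ker ∂_2 − rank ∂_3 = (6 − 6) − 0 = 0, and there is no ∂_3, so H_2 ≅ 0.

As a check, the Euler characteristic is 6 − 12 + 6 = 0, which agrees with 1 − 1 + 0 = 0.
(K is a triangulation of the cylinder S^1 x I.)

H_0 = Z,  H_1 = Z,  H_2 = 0.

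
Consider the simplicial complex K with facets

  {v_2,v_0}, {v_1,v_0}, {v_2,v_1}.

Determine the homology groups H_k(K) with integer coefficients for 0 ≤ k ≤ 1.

H_0 ≅ Z,  H_1 ≅ Z.

K has 3 vertices, 3 edges.
rank ∂_0 = 0, rank ∂_1 = 2 ⇒ b_0 = 3 − 0 − 2 = 1; all invariant factors of ∂_1 are 1 so no torsion. So H_0 ≅ Z.
rank ∂_1 = 2, rank ∂_2 = 0 ⇒ b_1 = 3 − 2 − 0 = 1. So H_1 ≅ Z.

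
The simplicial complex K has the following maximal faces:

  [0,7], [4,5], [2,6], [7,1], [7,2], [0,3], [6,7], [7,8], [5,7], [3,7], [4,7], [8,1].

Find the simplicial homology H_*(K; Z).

We work with the vertex ordering 0 < 1 < 2 < 3 < 4 < 5 < 6 < 7 < 8. The simplices of K, each written with vertices in increasing order, are:

  0-simplices (9): [0], [1], [2], [3], [4], [5], [6], [7], [8]
  1-simplices (12): [0,3], [0,7], [1,7], [1,8], [2,6], [2,7], [3,7], [4,5], [4,7], [5,7], [6,7], [7,8]

giving chain groups C_0 ≅ Z^9, C_1 ≅ Z^12.

∂_1: C_1 → C_0 sends each edge [p,q] (with p < q) to q − p.
The resulting 9×12 matrix has rank 8, and its Smith normal form has invariant factors (1,1,1,1,1,1,1,1).

Reading off H_k = ker ∂_k / im ∂_{k+1}:

  H_0: rank C_0 − rank ∂_1 = 9 − 8 = 1, and the invariant factors of ∂_1 are all 1, so H_0 = Z.
  H_1: rank ker ∂_1 − rank ∂_2 = (12 − 8) − 0 = 4, and there is no ∂_2, so H_1 = Z^4.

As a check, the Euler characteristic is 9 − 12 = -3, which agrees with 1 − 4 = -3.
(K is a triangulation of a wedge of 4 circles.)

H_0 ≅ Z,  H_1 ≅ Z^4.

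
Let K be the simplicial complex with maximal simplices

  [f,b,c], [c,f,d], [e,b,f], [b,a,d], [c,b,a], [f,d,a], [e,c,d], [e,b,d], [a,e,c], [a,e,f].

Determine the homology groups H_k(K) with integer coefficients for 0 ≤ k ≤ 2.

H_0 ≅ Z,  H_1 ≅ Z_2,  H_2 = 0.

Order the vertices as a < b < c < d < e < f. Listing each simplex with vertices in this order, K has dimension 2 with simplices:

  0-simplices (6): a, b, c, d, e, f
  1-simplices (15): ab, ac, ad, ae, af, bc, bd, be, bf, cd, ce, cf, de, df, ef
  2-simplices (10): abc, abd, ace, adf, aef, bcf, bde, bef, cde, cdf

Hence C_0 ≅ Z^6, C_1 ≅ Z^15, C_2 ≅ Z^10.

∂_1: C_1 → C_0 sends each edge [p,q] (with p < q) to q − p. For instance
  ∂ef = f − e.
The resulting 6×15 matrix has rank 5, and its Smith normal form has invariant factors (1,1,1,1,1).

∂_2: C_2 → C_1 maps a triangle to the signed sum of its edges. For instance
  ∂cde = de − ce + cd,
  ∂abc = bc − ac + ab.
The 15×10 boundary matrix has rank 10 and Smith normal form diag(1,1,1,1,1,1,1,1,1,2).

Reading off H_k = ker ∂_k / im ∂_{k+1}:

  H_0: rank C_0 − rank ∂_1 = 6 − 5 = 1, and the invariant factors of ∂_1 are all 1, so H_0 ≅ Z.
  H_1: rank ker ∂_1 − rank ∂_2 = (15 − 5) − 10 = 0, and ∂_2 has invariant factor 2 > 1, so H_1 ≅ Z_2.
  H_2: rank ker ∂_2 − rank ∂_3 = (10 − 10) − 0 = 0, and there is no ∂_3, so H_2 ≅ 0.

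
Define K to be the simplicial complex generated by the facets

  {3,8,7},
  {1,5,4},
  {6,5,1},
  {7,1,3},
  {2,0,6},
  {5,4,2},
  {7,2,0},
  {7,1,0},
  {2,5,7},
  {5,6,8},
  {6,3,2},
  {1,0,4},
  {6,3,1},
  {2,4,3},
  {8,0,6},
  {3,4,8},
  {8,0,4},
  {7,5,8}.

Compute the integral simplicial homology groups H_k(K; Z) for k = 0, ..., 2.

H_0 = Z,  H_1 = Z^2,  H_2 = Z.

Order the vertices as 0 < 1 < 2 < 3 < 4 < 5 < 6 < 7 < 8. Listing each simplex with vertices in this order, K has dimension 2 with simplices:

  0-simplices (9): [0], [1], [2], [3], [4], [5], [6], [7], [8]
  1-simplices (27): (27 of them)
  2-simplices (18): [0,1,4], [0,1,7], [0,2,6], [0,2,7], [0,4,8], [0,6,8], [1,3,6], [1,3,7], [1,4,5], [1,5,6], [2,3,4], [2,3,6], [2,4,5], [2,5,7], [3,4,8], [3,7,8], [5,6,8], [5,7,8]

giving chain groups C_0 ≅ Z^9, C_1 ≅ Z^27, C_2 ≅ Z^18.

Boundary ∂_1: C_1 → C_0 is given by ∂[p,q] = [q] − [p].
This gives a 9×27 integer matrix of rank 8; reducing to Smith normal form yields diagonal entries (1,1,1,1,1,1,1,1).

The boundary map ∂_2: C_2 → C_1 sends each 2-simplex [p,q,r] to [q,r] − [p,r] + [p,q]. For instance
  ∂[5,7,8] = [7,8] − [5,8] + [5,7],
  ∂[1,3,7] = [3,7] − [1,7] + [1,3].
The 27×18 boundary matrix has rank 17 and Smith normal form diag(1,1,1,1,1,1,1,1,1,1,1,1,1,1,1,1,1).

From H_k ≅ ker(∂_k) / im(∂_{k+1}) we obtain:

  H_0: rank C_0 − rank ∂_1 = 9 − 8 = 1, and the invariant factors of ∂_1 are all 1, so H_0 ≅ Z.
  H_1: rank ker ∂_1 − rank ∂_2 = (27 − 8) − 17 = 2, and the invariant factors of ∂_2 are all 1, so H_1 ≅ Z^2.
  H_2: rank ker ∂_2 − rank ∂_3 = (18 − 17) − 0 = 1, and there is no ∂_3, so H_2 ≅ Z.

(K is a triangulation of the torus T^2.)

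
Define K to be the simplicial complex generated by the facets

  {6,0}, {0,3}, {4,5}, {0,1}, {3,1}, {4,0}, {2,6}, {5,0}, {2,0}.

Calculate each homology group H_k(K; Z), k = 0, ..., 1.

H_0 = Z,  H_1 = Z^3.

We work with the vertex ordering 0 < 1 < 2 < 3 < 4 < 5 < 6. The simplices of K, each written with vertices in increasing order, are:

  0-simplices (7): [0], [1], [2], [3], [4], [5], [6]
  1-simplices (9): [0,1], [0,2], [0,3], [0,4], [0,5], [0,6], [1,3], [2,6], [4,5]

giving chain groups C_0 ≅ Z^7, C_1 ≅ Z^9.

Boundary ∂_1: C_1 → C_0 sends each edge [p,q] (with p < q) to q − p. For instance
  ∂[0,4] = [4] − [0].
As a 7×9 matrix over Z this has rank 6, with invariant factors (1,1,1,1,1,1).

Computing H_k = (kernel of ∂_k) / (image of ∂_{k+1}):

  H_0: rank C_0 − rank ∂_1 = 7 − 6 = 1, and the invariant factors of ∂_1 are all 1, so H_0 = Z.
  H_1: rank ker ∂_1 − rank ∂_2 = (9 − 6) − 0 = 3, and there is no ∂_2, so H_1 = Z^3.

As a check, the Euler characteristic is 7 − 9 = -2, which agrees with 1 − 3 = -2.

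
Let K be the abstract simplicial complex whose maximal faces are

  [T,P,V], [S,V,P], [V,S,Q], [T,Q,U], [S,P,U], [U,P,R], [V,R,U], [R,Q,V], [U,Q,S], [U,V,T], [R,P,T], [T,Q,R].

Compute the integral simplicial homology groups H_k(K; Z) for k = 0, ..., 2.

Order the vertices as P < Q < R < S < T < U < V. Listing each simplex with vertices in this order, K has dimension 2 with simplices:

  0-simplices (7): P, Q, R, S, T, U, V
  1-simplices (18): PR, PS, PT, PU, PV, QR, QS, QT, QU, QV, RT, RU, RV, SU, SV, TU, TV, UV
  2-simplices (12): PRT, PRU, PSU, PSV, PTV, QRT, QRV, QSU, QSV, QTU, RUV, TUV

so the chain groups are C_0 ≅ Z^7, C_1 ≅ Z^18, C_2 ≅ Z^12.

Boundary ∂_1: C_1 → C_0 sends each edge [p,q] (with p < q) to q − p.
The 7×18 boundary matrix has rank 6 and Smith normal form diag(1,1,1,1,1,1).

The boundary map ∂_2: C_2 → C_1 acts by ∂[p,q,r] = [q,r] − [p,r] + [p,q]. For instance
  ∂PSU = SU − PU + PS,
  ∂PTV = TV − PV + PT.
The resulting 18×12 matrix has rank 12, and its Smith normal form has invariant factors (1,1,1,1,1,1,1,1,1,1,1,2).

Reading off H_k = ker ∂_k / im ∂_{k+1}:

  H_0: rank C_0 − rank ∂_1 = 7 − 6 = 1, and the invariant factors of ∂_1 are all 1, so H_0 = Z.
  H_1: rank ker ∂_1 − rank ∂_2 = (18 − 6) − 12 = 0, and ∂_2 has invariant factor 2 > 1, so H_1 = Z/2Z.
  H_2: rank ker ∂_2 − rank ∂_3 = (12 − 12) − 0 = 0, and there is no ∂_3, so H_2 = 0.

H_0 ≅ Z,  H_1 ≅ Z/2Z,  H_2 = 0.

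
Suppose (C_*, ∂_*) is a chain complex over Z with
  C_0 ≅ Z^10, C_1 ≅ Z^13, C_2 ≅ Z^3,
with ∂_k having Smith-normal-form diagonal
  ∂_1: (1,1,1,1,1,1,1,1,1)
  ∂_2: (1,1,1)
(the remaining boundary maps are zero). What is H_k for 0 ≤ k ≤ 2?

H_0: b_0 = 10 − 0 − 9 = 1; torsion from ∂_1 factors > 1: none. So H_0 = Z.
H_1: b_1 = 13 − 9 − 3 = 1; torsion from ∂_2 factors > 1: none. So H_1 = Z.
H_2: b_2 = 3 − 3 − 0 = 0; torsion from ∂_3 factors > 1: none. So H_2 = 0.

H_0 = Z,  H_1 = Z,  H_2 = 0.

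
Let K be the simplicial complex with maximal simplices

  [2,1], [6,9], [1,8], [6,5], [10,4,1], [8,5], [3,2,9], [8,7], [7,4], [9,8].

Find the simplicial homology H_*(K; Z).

We work with the vertex ordering 1 < 2 < 3 < 4 < 5 < 6 < 7 < 8 < 9 < 10. The simplices of K, each written with vertices in increasing order, are:

  0-simplices (10): [1], [2], [3], [4], [5], [6], [7], [8], [9], [10]
  1-simplices (14): [1,2], [1,4], [1,8], [1,10], [2,3], [2,9], [3,9], [4,7], [4,10], [5,6], [5,8], [6,9], [7,8], [8,9]
  2-simplices (2): [1,4,10], [2,3,9]

so the chain groups are C_0 ≅ Z^10, C_1 ≅ Z^14, C_2 ≅ Z^2.

The boundary map ∂_1: C_1 → C_0 maps an edge to its endpoints' difference, ∂[p,q] = q − p. For instance
  ∂[6,9] = [9] − [6].
The 10×14 boundary matrix has rank 9 and Smith normal form diag(1,1,1,1,1,1,1,1,1).

Boundary ∂_2: C_2 → C_1 sends each 2-simplex [p,q,r] to [q,r] − [p,r] + [p,q]. For instance
  ∂[1,4,10] = [4,10] − [1,10] + [1,4],
  ∂[2,3,9] = [3,9] − [2,9] + [2,3].
The resulting 14×2 matrix has rank 2, and its Smith normal form has invariant factors (1,1).

Computing H_k = (kernel of ∂_k) / (image of ∂_{k+1}):

  H_0: rank C_0 − rank ∂_1 = 10 − 9 = 1, and the invariant factors of ∂_1 are all 1, so H_0 = Z.
  H_1: rank ker ∂_1 − rank ∂_2 = (14 − 9) − 2 = 3, and the invariant factors of ∂_2 are all 1, so H_1 = Z^3.
  H_2: rank ker ∂_2 − rank ∂_3 = (2 − 2) − 0 = 0, and there is no ∂_3, so H_2 = 0.

H_0 = Z,  H_1 = Z^3,  H_2 = 0.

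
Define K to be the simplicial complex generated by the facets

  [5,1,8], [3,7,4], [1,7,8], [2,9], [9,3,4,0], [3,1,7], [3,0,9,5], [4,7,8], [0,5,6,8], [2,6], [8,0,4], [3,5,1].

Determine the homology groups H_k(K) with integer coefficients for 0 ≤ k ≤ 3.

H_0 = Z,  H_1 = Z,  H_2 = Z,  H_3 = 0.

We work with the vertex ordering 0 < 1 < 2 < 3 < 4 < 5 < 6 < 7 < 8 < 9. The simplices of K, each written with vertices in increasing order, are:

  0-simplices (10): [0], [1], [2], [3], [4], [5], [6], [7], [8], [9]
  1-simplices (24): (24 of them)
  2-simplices (18): [0,3,4], [0,3,5], [0,3,9], [0,4,8], [0,4,9], [0,5,6], [0,5,8], [0,5,9], [0,6,8], [1,3,5], [1,3,7], [1,5,8], [1,7,8], [3,4,7], [3,4,9], [3,5,9], [4,7,8], [5,6,8]
  3-simplices (3): [0,3,4,9], [0,3,5,9], [0,5,6,8]

giving chain groups C_0 ≅ Z^10, C_1 ≅ Z^24, C_2 ≅ Z^18, C_3 ≅ Z^3.

The boundary map ∂_1: C_1 → C_0 maps an edge to its endpoints' difference, ∂[p,q] = q − p.
As a 10×24 matrix over Z this has rank 9, with invariant factors (1,1,1,1,1,1,1,1,1).

Boundary ∂_2: C_2 → C_1 maps a triangle to the signed sum of its edges. For instance
  ∂[1,7,8] = [7,8] − [1,8] + [1,7],
  ∂[0,3,5] = [3,5] − [0,5] + [0,3].
The 24×18 boundary matrix has rank 14 and Smith normal form diag(1,1,1,1,1,1,1,1,1,1,1,1,1,1).

Boundary ∂_3: C_3 → C_2 sends each 3-simplex σ to the alternating sum Σ_i (−1)^i (σ with its i-th vertex removed). For instance
  ∂[0,3,5,9] = [3,5,9] − [0,5,9] + [0,3,9] − [0,3,5],
  ∂[0,5,6,8] = [5,6,8] − [0,6,8] + [0,5,8] − [0,5,6].
This gives a 18×3 integer matrix of rank 3; reducing to Smith normal form yields diagonal entries (1,1,1).

Reading off H_k = ker ∂_k / im ∂_{k+1}:

  H_0: rank C_0 − rank ∂_1 = 10 − 9 = 1, and the invariant factors of ∂_1 are all 1, so H_0 ≅ Z.
  H_1: rank ker ∂_1 − rank ∂_2 = (24 − 9) − 14 = 1, and the invariant factors of ∂_2 are all 1, so H_1 ≅ Z.
  H_2: rank ker ∂_2 − rank ∂_3 = (18 − 14) − 3 = 1, and the invariant factors of ∂_3 are all 1, so H_2 ≅ Z.
  H_3: rank ker ∂_3 − rank ∂_4 = (3 − 3) − 0 = 0, and there is no ∂_4, so H_3 ≅ 0.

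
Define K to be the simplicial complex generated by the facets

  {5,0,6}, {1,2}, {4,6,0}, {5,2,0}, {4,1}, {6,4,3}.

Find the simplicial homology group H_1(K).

H_1 = Z.

K has 7 vertices, 11 edges, 4 triangles.
rank ∂_1 = 6, rank ∂_2 = 4 ⇒ b_1 = 11 − 6 − 4 = 1; all invariant factors of ∂_2 are 1 so no torsion. So H_1 = Z.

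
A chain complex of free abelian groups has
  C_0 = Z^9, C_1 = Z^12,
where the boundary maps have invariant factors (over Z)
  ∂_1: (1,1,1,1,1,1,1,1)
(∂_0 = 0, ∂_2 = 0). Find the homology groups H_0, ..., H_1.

H_0 = Z,  H_1 = Z^4.

H_0: b_0 = 9 − 0 − 8 = 1; torsion from ∂_1 factors > 1: none. So H_0 = Z.
H_1: b_1 = 12 − 8 − 0 = 4; torsion from ∂_2 factors > 1: none. So H_1 = Z^4.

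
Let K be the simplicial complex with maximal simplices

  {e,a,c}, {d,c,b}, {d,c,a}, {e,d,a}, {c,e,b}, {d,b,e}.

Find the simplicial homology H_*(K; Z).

Order the vertices as a < b < c < d < e. Listing each simplex with vertices in this order, K has dimension 2 with simplices:

  0-simplices (5): a, b, c, d, e
  1-simplices (9): ac, ad, ae, bc, bd, be, cd, ce, de
  2-simplices (6): acd, ace, ade, bcd, bce, bde

so the chain groups are C_0 ≅ Z^5, C_1 ≅ Z^9, C_2 ≅ Z^6.

The boundary map ∂_1: C_1 → C_0 is given by ∂[p,q] = [q] − [p].
The resulting 5×9 matrix has rank 4, and its Smith normal form has invariant factors (1,1,1,1).

The boundary map ∂_2: C_2 → C_1 maps a triangle to the signed sum of its edges. For instance
  ∂ade = de − ae + ad,
  ∂acd = cd − ad + ac.
This gives a 9×6 integer matrix of rank 5; reducing to Smith normal form yields diagonal entries (1,1,1,1,1).

Computing H_k = (kernel of ∂_k) / (image of ∂_{k+1}):

  H_0: rank C_0 − rank ∂_1 = 5 − 4 = 1, and the invariant factors of ∂_1 are all 1, so H_0 = Z.
  H_1: rank ker ∂_1 − rank ∂_2 = (9 − 4) − 5 = 0, and the invariant factors of ∂_2 are all 1, so H_1 = 0.
  H_2: rank ker ∂_2 − rank ∂_3 = (6 − 5) − 0 = 1, and there is no ∂_3, so H_2 = Z.

As a check, the Euler characteristic is 5 − 9 + 6 = 2, which agrees with 1 − 0 + 1 = 2.

H_0 ≅ Z,  H_1 = 0,  H_2 ≅ Z.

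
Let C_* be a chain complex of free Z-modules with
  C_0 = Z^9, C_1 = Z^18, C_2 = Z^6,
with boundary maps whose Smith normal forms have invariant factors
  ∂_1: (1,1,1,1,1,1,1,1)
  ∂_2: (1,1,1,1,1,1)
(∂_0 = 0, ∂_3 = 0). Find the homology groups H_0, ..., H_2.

H_0: b_0 = 9 − 0 − 8 = 1; torsion from ∂_1 factors > 1: none. So H_0 ≅ Z.
H_1: b_1 = 18 − 8 − 6 = 4; torsion from ∂_2 factors > 1: none. So H_1 ≅ Z^4.
H_2: b_2 = 6 − 6 − 0 = 0; torsion from ∂_3 factors > 1: none. So H_2 ≅ 0.

H_0 ≅ Z,  H_1 ≅ Z^4,  H_2 = 0.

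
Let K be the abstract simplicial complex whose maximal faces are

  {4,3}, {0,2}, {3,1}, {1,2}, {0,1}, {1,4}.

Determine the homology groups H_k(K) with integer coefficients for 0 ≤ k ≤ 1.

Take the total order 0 < 1 < 2 < 3 < 4 on the vertex set. Then K (dimension 1) consists of the simplices:

  0-simplices (5): [0], [1], [2], [3], [4]
  1-simplices (6): [0,1], [0,2], [1,2], [1,3], [1,4], [3,4]

so the chain groups are C_0 ≅ Z^5, C_1 ≅ Z^6.

The boundary map ∂_1: C_1 → C_0 sends each edge [p,q] (with p < q) to q − p.
The 5×6 boundary matrix has rank 4 and Smith normal form diag(1,1,1,1).

Reading off H_k = ker ∂_k / im ∂_{k+1}:

  H_0: rank C_0 − rank ∂_1 = 5 − 4 = 1, and the invariant factors of ∂_1 are all 1, so H_0 ≅ Z.
  H_1: rank ker ∂_1 − rank ∂_2 = (6 − 4) − 0 = 2, and there is no ∂_2, so H_1 ≅ Z^2.

H_0 ≅ Z,  H_1 ≅ Z^2.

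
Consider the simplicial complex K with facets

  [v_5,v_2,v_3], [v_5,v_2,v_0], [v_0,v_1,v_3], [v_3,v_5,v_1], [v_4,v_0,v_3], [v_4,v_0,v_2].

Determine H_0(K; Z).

H_0 ≅ Z.

We work with the vertex ordering v_0 < v_1 < v_2 < v_3 < v_4 < v_5. The simplices of K, each written with vertices in increasing order, are:

  0-simplices (6): [v_0], [v_1], [v_2], [v_3], [v_4], [v_5]
  1-simplices (12): [v_0,v_1], [v_0,v_2], [v_0,v_3], [v_0,v_4], [v_0,v_5], [v_1,v_3], [v_1,v_5], [v_2,v_3], [v_2,v_4], [v_2,v_5], [v_3,v_4], [v_3,v_5]
  2-simplices (6): [v_0,v_1,v_3], [v_0,v_2,v_4], [v_0,v_2,v_5], [v_0,v_3,v_4], [v_1,v_3,v_5], [v_2,v_3,v_5]

so the chain groups are C_0 ≅ Z^6, C_1 ≅ Z^12, C_2 ≅ Z^6.

Boundary ∂_1: C_1 → C_0 is given by ∂[p,q] = [q] − [p].
As a 6×12 matrix over Z this has rank 5, with invariant factors (1,1,1,1,1).

Boundary ∂_2: C_2 → C_1 acts by ∂[p,q,r] = [q,r] − [p,r] + [p,q]. For instance
  ∂[v_0,v_1,v_3] = [v_1,v_3] − [v_0,v_3] + [v_0,v_1],
  ∂[v_2,v_3,v_5] = [v_3,v_5] − [v_2,v_5] + [v_2,v_3].
This gives a 12×6 integer matrix of rank 6; reducing to Smith normal form yields diagonal entries (1,1,1,1,1,1).

From H_k ≅ ker(∂_k) / im(∂_{k+1}) we obtain:

  H_0: rank C_0 − rank ∂_1 = 6 − 5 = 1, and the invariant factors of ∂_1 are all 1, so H_0 = Z.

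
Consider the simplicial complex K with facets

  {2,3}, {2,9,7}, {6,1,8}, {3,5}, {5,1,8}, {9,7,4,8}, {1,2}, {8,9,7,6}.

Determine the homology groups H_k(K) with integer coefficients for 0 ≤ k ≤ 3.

We work with the vertex ordering 1 < 2 < 3 < 4 < 5 < 6 < 7 < 8 < 9. The simplices of K, each written with vertices in increasing order, are:

  0-simplices (9): [1], [2], [3], [4], [5], [6], [7], [8], [9]
  1-simplices (18): [1,2], [1,5], [1,6], [1,8], [2,3], [2,7], [2,9], [3,5], [4,7], [4,8], [4,9], [5,8], [6,7], [6,8], [6,9], [7,8], [7,9], [8,9]
  2-simplices (10): [1,5,8], [1,6,8], [2,7,9], [4,7,8], [4,7,9], [4,8,9], [6,7,8], [6,7,9], [6,8,9], [7,8,9]
  3-simplices (2): [4,7,8,9], [6,7,8,9]

so the chain groups are C_0 ≅ Z^9, C_1 ≅ Z^18, C_2 ≅ Z^10, C_3 ≅ Z^2.

Boundary ∂_1: C_1 → C_0 maps an edge to its endpoints' difference, ∂[p,q] = q − p. For instance
  ∂[7,8] = [8] − [7].
This gives a 9×18 integer matrix of rank 8; reducing to Smith normal form yields diagonal entries (1,1,1,1,1,1,1,1).

∂_2: C_2 → C_1 maps a triangle to the signed sum of its edges. For instance
  ∂[6,7,8] = [7,8] − [6,8] + [6,7],
  ∂[6,7,9] = [7,9] − [6,9] + [6,7].
This gives a 18×10 integer matrix of rank 8; reducing to Smith normal form yields diagonal entries (1,1,1,1,1,1,1,1).

∂_3: C_3 → C_2 sends each 3-simplex σ to the alternating sum Σ_i (−1)^i (σ with its i-th vertex removed). For instance
  ∂[6,7,8,9] = [7,8,9] − [6,8,9] + [6,7,9] − [6,7,8],
  ∂[4,7,8,9] = [7,8,9] − [4,8,9] + [4,7,9] − [4,7,8].
This gives a 10×2 integer matrix of rank 2; reducing to Smith normal form yields diagonal entries (1,1).

From H_k ≅ ker(∂_k) / im(∂_{k+1}) we obtain:

  H_0: rank C_0 − rank ∂_1 = 9 − 8 = 1, and the invariant factors of ∂_1 are all 1, so H_0 ≅ Z.
  H_1: rank ker ∂_1 − rank ∂_2 = (18 − 8) − 8 = 2, and the invariant factors of ∂_2 are all 1, so H_1 ≅ Z^2.
  H_2: rank ker ∂_2 − rank ∂_3 = (10 − 8) − 2 = 0, and the invariant factors of ∂_3 are all 1, so H_2 ≅ 0.
  H_3: rank ker ∂_3 − rank ∂_4 = (2 − 2) − 0 = 0, and there is no ∂_4, so H_3 ≅ 0.

H_0 = Z,  H_1 = Z^2,  H_2 = 0,  H_3 = 0.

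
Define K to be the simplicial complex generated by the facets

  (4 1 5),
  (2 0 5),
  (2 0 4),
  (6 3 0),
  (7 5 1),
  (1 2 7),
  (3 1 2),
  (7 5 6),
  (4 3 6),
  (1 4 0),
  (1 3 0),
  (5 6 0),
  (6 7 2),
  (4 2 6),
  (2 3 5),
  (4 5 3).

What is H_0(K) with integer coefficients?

H_0 ≅ Z.

K has 8 vertices, 24 edges, 16 triangles.
rank ∂_0 = 0, rank ∂_1 = 7 ⇒ b_0 = 8 − 0 − 7 = 1; all invariant factors of ∂_1 are 1 so no torsion. So H_0 = Z.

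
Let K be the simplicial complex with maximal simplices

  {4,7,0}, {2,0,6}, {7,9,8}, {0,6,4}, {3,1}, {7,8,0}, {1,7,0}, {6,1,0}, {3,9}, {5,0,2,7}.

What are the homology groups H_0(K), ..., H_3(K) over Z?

We work with the vertex ordering 0 < 1 < 2 < 3 < 4 < 5 < 6 < 7 < 8 < 9. The simplices of K, each written with vertices in increasing order, are:

  0-simplices (10): [0], [1], [2], [3], [4], [5], [6], [7], [8], [9]
  1-simplices (20): [0,1], [0,2], [0,4], [0,5], [0,6], [0,7], [0,8], [1,3], [1,6], [1,7], [2,5], [2,6], [2,7], [3,9], [4,6], [4,7], [5,7], [7,8], [7,9], [8,9]
  2-simplices (11): [0,1,6], [0,1,7], [0,2,5], [0,2,6], [0,2,7], [0,4,6], [0,4,7], [0,5,7], [0,7,8], [2,5,7], [7,8,9]
  3-simplices (1): [0,2,5,7]

giving chain groups C_0 ≅ Z^10, C_1 ≅ Z^20, C_2 ≅ Z^11, C_3 ≅ Z^1.

The boundary map ∂_1: C_1 → C_0 is given by ∂[p,q] = [q] − [p]. For instance
  ∂[0,6] = [6] − [0].
The resulting 10×20 matrix has rank 9, and its Smith normal form has invariant factors (1,1,1,1,1,1,1,1,1).

∂_2: C_2 → C_1 sends each 2-simplex [p,q,r] to [q,r] − [p,r] + [p,q]. For instance
  ∂[0,1,7] = [1,7] − [0,7] + [0,1],
  ∂[0,1,6] = [1,6] − [0,6] + [0,1].
As a 20×11 matrix over Z this has rank 10, with invariant factors (1,1,1,1,1,1,1,1,1,1).

∂_3: C_3 → C_2 sends each 3-simplex σ to the alternating sum Σ_i (−1)^i (σ with its i-th vertex removed). For instance
  ∂[0,2,5,7] = [2,5,7] − [0,5,7] + [0,2,7] − [0,2,5].
This gives a 11×1 integer matrix of rank 1; reducing to Smith normal form yields diagonal entries (1).

Computing H_k = (kernel of ∂_k) / (image of ∂_{k+1}):

  H_0: rank C_0 − rank ∂_1 = 10 − 9 = 1, and the invariant factors of ∂_1 are all 1, so H_0 = Z.
  H_1: rank ker ∂_1 − rank ∂_2 = (20 − 9) − 10 = 1, and the invariant factors of ∂_2 are all 1, so H_1 = Z.
  H_2: rank ker ∂_2 − rank ∂_3 = (11 − 10) − 1 = 0, and the invariant factors of ∂_3 are all 1, so H_2 = 0.
  H_3: rank ker ∂_3 − rank ∂_4 = (1 − 1) − 0 = 0, and there is no ∂_4, so H_3 = 0.

H_0 = Z,  H_1 = Z,  H_2 = 0,  H_3 = 0.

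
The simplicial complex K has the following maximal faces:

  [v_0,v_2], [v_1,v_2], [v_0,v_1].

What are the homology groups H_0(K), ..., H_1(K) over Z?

Order the vertices as v_0 < v_1 < v_2. Listing each simplex with vertices in this order, K has dimension 1 with simplices:

  0-simplices (3): [v_0], [v_1], [v_2]
  1-simplices (3): [v_0,v_1], [v_0,v_2], [v_1,v_2]

so the chain groups are C_0 ≅ Z^3, C_1 ≅ Z^3.

The boundary map ∂_1: C_1 → C_0 maps an edge to its endpoints' difference, ∂[p,q] = q − p.
This gives a 3×3 integer matrix of rank 2; reducing to Smith normal form yields diagonal entries (1,1).

Now H_k = ker ∂_k / im ∂_{k+1}, so:

  H_0: rank C_0 − rank ∂_1 = 3 − 2 = 1, and the invariant factors of ∂_1 are all 1, so H_0 = Z.
  H_1: rank ker ∂_1 − rank ∂_2 = (3 − 2) − 0 = 1, and there is no ∂_2, so H_1 = Z.

(K is a triangulation of the circle S^1.)

H_0 = Z,  H_1 = Z.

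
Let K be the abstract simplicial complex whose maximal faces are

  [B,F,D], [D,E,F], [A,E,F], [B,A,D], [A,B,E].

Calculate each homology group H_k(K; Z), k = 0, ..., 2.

H_0 ≅ Z,  H_1 ≅ Z,  H_2 = 0.

Order the vertices as A < B < D < E < F. Listing each simplex with vertices in this order, K has dimension 2 with simplices:

  0-simplices (5): A, B, D, E, F
  1-simplices (10): AB, AD, AE, AF, BD, BE, BF, DE, DF, EF
  2-simplices (5): ABD, ABE, AEF, BDF, DEF

giving chain groups C_0 ≅ Z^5, C_1 ≅ Z^10, C_2 ≅ Z^5.

∂_1: C_1 → C_0 sends each edge [p,q] (with p < q) to q − p.
This gives a 5×10 integer matrix of rank 4; reducing to Smith normal form yields diagonal entries (1,1,1,1).

∂_2: C_2 → C_1 maps a triangle to the signed sum of its edges. For instance
  ∂ABD = BD − AD + AB,
  ∂AEF = EF − AF + AE.
The 10×5 boundary matrix has rank 5 and Smith normal form diag(1,1,1,1,1).

Now H_k = ker ∂_k / im ∂_{k+1}, so:

  H_0: rank C_0 − rank ∂_1 = 5 − 4 = 1, and the invariant factors of ∂_1 are all 1, so H_0 = Z.
  H_1: rank ker ∂_1 − rank ∂_2 = (10 − 4) − 5 = 1, and the invariant factors of ∂_2 are all 1, so H_1 = Z.
  H_2: rank ker ∂_2 − rank ∂_3 = (5 − 5) − 0 = 0, and there is no ∂_3, so H_2 = 0.

As a check, the Euler characteristic is 5 − 10 + 5 = 0, which agrees with 1 − 1 + 0 = 0.
(K is a triangulation of the Möbius band.)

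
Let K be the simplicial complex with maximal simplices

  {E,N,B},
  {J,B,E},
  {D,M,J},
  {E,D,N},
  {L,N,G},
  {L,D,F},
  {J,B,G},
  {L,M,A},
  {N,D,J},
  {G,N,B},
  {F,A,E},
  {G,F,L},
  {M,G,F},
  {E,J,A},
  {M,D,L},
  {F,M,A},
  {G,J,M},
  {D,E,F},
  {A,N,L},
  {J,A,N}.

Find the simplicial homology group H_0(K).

H_0 ≅ Z.

Fix the vertex order A < B < D < E < F < G < J < L < M < N and write every simplex with vertices in increasing order. Then dim K = 2 and the simplices of K are:

  0-simplices (10): A, B, D, E, F, G, J, L, M, N
  1-simplices (30): AE, AF, AJ, AL, AM, AN, BE, BG, BJ, BN, DE, DF, DJ, DL, DM, DN, EF, EJ, EN, FG, FL, FM, GJ, GL, GM, GN, JM, JN, LM, LN
  2-simplices (20): AEF, AEJ, AFM, AJN, ALM, ALN, BEJ, BEN, BGJ, BGN, DEF, DEN, DFL, DJM, DJN, DLM, FGL, FGM, GJM, GLN

Hence C_0 ≅ Z^10, C_1 ≅ Z^30, C_2 ≅ Z^20.

Boundary ∂_1: C_1 → C_0 is given by ∂[p,q] = [q] − [p].
This gives a 10×30 integer matrix of rank 9; reducing to Smith normal form yields diagonal entries (1,1,1,1,1,1,1,1,1).

Boundary ∂_2: C_2 → C_1 maps a triangle to the signed sum of its edges. For instance
  ∂DLM = LM − DM + DL,
  ∂GJM = JM − GM + GJ.
The 30×20 boundary matrix has rank 20 and Smith normal form diag(1,1,1,1,1,1,1,1,1,1,1,1,1,1,1,1,1,1,1,2).

Computing H_k = (kernel of ∂_k) / (image of ∂_{k+1}):

  H_0: rank C_0 − rank ∂_1 = 10 − 9 = 1, and the invariant factors of ∂_1 are all 1, so H_0 ≅ Z.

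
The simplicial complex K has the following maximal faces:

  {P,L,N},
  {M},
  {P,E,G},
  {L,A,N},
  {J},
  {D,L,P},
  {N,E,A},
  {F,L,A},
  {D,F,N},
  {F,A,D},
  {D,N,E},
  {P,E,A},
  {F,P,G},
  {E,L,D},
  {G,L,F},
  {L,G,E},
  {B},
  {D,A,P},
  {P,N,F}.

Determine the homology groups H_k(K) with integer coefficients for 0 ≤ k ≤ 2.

K has 11 vertices, 24 edges, 16 triangles.
rank ∂_0 = 0, rank ∂_1 = 7 ⇒ b_0 = 11 − 0 − 7 = 4; all invariant factors of ∂_1 are 1 so no torsion. So H_0 = Z^4.
rank ∂_1 = 7, rank ∂_2 = 15 ⇒ b_1 = 24 − 7 − 15 = 2; all invariant factors of ∂_2 are 1 so no torsion. So H_1 = Z^2.
rank ∂_2 = 15, rank ∂_3 = 0 ⇒ b_2 = 16 − 15 − 0 = 1. So H_2 = Z.

H_0 ≅ Z^4,  H_1 ≅ Z^2,  H_2 ≅ Z.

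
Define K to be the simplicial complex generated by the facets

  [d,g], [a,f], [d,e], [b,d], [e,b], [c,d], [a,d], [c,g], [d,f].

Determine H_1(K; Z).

H_1 = Z^3.

Order the vertices as a < b < c < d < e < f < g. Listing each simplex with vertices in this order, K has dimension 1 with simplices:

  0-simplices (7): a, b, c, d, e, f, g
  1-simplices (9): ad, af, bd, be, cd, cg, de, df, dg

Hence C_0 ≅ Z^7, C_1 ≅ Z^9.

∂_1: C_1 → C_0 sends each edge [p,q] (with p < q) to q − p. For instance
  ∂af = f − a.
The 7×9 boundary matrix has rank 6 and Smith normal form diag(1,1,1,1,1,1).

From H_k ≅ ker(∂_k) / im(∂_{k+1}) we obtain:

  H_1: rank ker ∂_1 − rank ∂_2 = (9 − 6) − 0 = 3, and there is no ∂_2, so H_1 ≅ Z^3.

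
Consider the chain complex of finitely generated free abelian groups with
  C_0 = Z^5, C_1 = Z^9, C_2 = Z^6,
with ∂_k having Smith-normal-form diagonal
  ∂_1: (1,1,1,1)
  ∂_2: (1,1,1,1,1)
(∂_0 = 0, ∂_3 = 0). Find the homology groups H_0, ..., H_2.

H_0 = Z,  H_1 = 0,  H_2 = Z.

H_0: b_0 = 5 − 0 − 4 = 1; torsion from ∂_1 factors > 1: none. So H_0 = Z.
H_1: b_1 = 9 − 4 − 5 = 0; torsion from ∂_2 factors > 1: none. So H_1 = 0.
H_2: b_2 = 6 − 5 − 0 = 1; torsion from ∂_3 factors > 1: none. So H_2 = Z.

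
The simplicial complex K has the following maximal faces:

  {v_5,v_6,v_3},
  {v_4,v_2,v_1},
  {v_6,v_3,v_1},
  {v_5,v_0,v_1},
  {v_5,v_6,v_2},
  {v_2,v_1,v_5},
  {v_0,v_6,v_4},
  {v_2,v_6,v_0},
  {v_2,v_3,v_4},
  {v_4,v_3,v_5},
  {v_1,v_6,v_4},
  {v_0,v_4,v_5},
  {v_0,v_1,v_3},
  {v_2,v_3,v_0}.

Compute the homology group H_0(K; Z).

K has 7 vertices, 21 edges, 14 triangles.
rank ∂_0 = 0, rank ∂_1 = 6 ⇒ b_0 = 7 − 0 − 6 = 1; all invariant factors of ∂_1 are 1 so no torsion. So H_0 ≅ Z.

H_0 = Z.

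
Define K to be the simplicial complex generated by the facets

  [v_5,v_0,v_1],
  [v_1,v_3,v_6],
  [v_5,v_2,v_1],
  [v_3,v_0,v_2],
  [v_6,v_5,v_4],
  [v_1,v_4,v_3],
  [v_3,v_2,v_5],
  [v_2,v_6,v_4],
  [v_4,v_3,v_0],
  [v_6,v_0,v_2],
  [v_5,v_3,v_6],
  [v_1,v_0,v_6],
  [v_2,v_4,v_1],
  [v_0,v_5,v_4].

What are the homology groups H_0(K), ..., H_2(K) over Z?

H_0 = Z,  H_1 = Z^2,  H_2 = Z.

Take the total order v_0 < v_1 < v_2 < v_3 < v_4 < v_5 < v_6 on the vertex set. Then K (dimension 2) consists of the simplices:

  0-simplices (7): [v_0], [v_1], [v_2], [v_3], [v_4], [v_5], [v_6]
  1-simplices (21): (21 of them)
  2-simplices (14): (14 of them)

Hence C_0 ≅ Z^7, C_1 ≅ Z^21, C_2 ≅ Z^14.

Boundary ∂_1: C_1 → C_0 is given by ∂[p,q] = [q] − [p].
As a 7×21 matrix over Z this has rank 6, with invariant factors (1,1,1,1,1,1).

Boundary ∂_2: C_2 → C_1 maps a triangle to the signed sum of its edges. For instance
  ∂[v_0,v_4,v_5] = [v_4,v_5] − [v_0,v_5] + [v_0,v_4],
  ∂[v_0,v_3,v_4] = [v_3,v_4] − [v_0,v_4] + [v_0,v_3].
This gives a 21×14 integer matrix of rank 13; reducing to Smith normal form yields diagonal entries (1,1,1,1,1,1,1,1,1,1,1,1,1).

From H_k ≅ ker(∂_k) / im(∂_{k+1}) we obtain:

  H_0: rank C_0 − rank ∂_1 = 7 − 6 = 1, and the invariant factors of ∂_1 are all 1, so H_0 = Z.
  H_1: rank ker ∂_1 − rank ∂_2 = (21 − 6) − 13 = 2, and the invariant factors of ∂_2 are all 1, so H_1 = Z^2.
  H_2: rank ker ∂_2 − rank ∂_3 = (14 − 13) − 0 = 1, and there is no ∂_3, so H_2 = Z.

As a check, the Euler characteristic is 7 − 21 + 14 = 0, which agrees with 1 − 2 + 1 = 0.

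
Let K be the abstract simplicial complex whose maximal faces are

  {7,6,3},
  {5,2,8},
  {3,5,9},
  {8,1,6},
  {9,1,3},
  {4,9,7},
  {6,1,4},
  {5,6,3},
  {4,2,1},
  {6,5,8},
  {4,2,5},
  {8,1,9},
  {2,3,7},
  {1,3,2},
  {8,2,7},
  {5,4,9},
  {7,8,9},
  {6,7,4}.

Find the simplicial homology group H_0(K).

H_0 ≅ Z.

We work with the vertex ordering 1 < 2 < 3 < 4 < 5 < 6 < 7 < 8 < 9. The simplices of K, each written with vertices in increasing order, are:

  0-simplices (9): [1], [2], [3], [4], [5], [6], [7], [8], [9]
  1-simplices (27): (27 of them)
  2-simplices (18): [1,2,3], [1,2,4], [1,3,9], [1,4,6], [1,6,8], [1,8,9], [2,3,7], [2,4,5], [2,5,8], [2,7,8], [3,5,6], [3,5,9], [3,6,7], [4,5,9], [4,6,7], [4,7,9], [5,6,8], [7,8,9]

giving chain groups C_0 ≅ Z^9, C_1 ≅ Z^27, C_2 ≅ Z^18.

The boundary map ∂_1: C_1 → C_0 is given by ∂[p,q] = [q] − [p]. For instance
  ∂[5,9] = [9] − [5].
This gives a 9×27 integer matrix of rank 8; reducing to Smith normal form yields diagonal entries (1,1,1,1,1,1,1,1).

∂_2: C_2 → C_1 sends each 2-simplex [p,q,r] to [q,r] − [p,r] + [p,q]. For instance
  ∂[1,6,8] = [6,8] − [1,8] + [1,6],
  ∂[2,5,8] = [5,8] − [2,8] + [2,5].
The 27×18 boundary matrix has rank 17 and Smith normal form diag(1,1,1,1,1,1,1,1,1,1,1,1,1,1,1,1,1).

From H_k ≅ ker(∂_k) / im(∂_{k+1}) we obtain:

  H_0: rank C_0 − rank ∂_1 = 9 − 8 = 1, and the invariant factors of ∂_1 are all 1, so H_0 = Z.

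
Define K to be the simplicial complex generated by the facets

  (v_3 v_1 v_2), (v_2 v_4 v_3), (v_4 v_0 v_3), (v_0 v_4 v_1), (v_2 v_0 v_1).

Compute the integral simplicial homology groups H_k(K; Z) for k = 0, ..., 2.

H_0 ≅ Z,  H_1 ≅ Z,  H_2 = 0.

Take the total order v_0 < v_1 < v_2 < v_3 < v_4 on the vertex set. Then K (dimension 2) consists of the simplices:

  0-simplices (5): [v_0], [v_1], [v_2], [v_3], [v_4]
  1-simplices (10): [v_0,v_1], [v_0,v_2], [v_0,v_3], [v_0,v_4], [v_1,v_2], [v_1,v_3], [v_1,v_4], [v_2,v_3], [v_2,v_4], [v_3,v_4]
  2-simplices (5): [v_0,v_1,v_2], [v_0,v_1,v_4], [v_0,v_3,v_4], [v_1,v_2,v_3], [v_2,v_3,v_4]

giving chain groups C_0 ≅ Z^5, C_1 ≅ Z^10, C_2 ≅ Z^5.

The boundary map ∂_1: C_1 → C_0 sends each edge [p,q] (with p < q) to q − p.
This gives a 5×10 integer matrix of rank 4; reducing to Smith normal form yields diagonal entries (1,1,1,1).

Boundary ∂_2: C_2 → C_1 acts by ∂[p,q,r] = [q,r] − [p,r] + [p,q]. For instance
  ∂[v_0,v_3,v_4] = [v_3,v_4] − [v_0,v_4] + [v_0,v_3],
  ∂[v_1,v_2,v_3] = [v_2,v_3] − [v_1,v_3] + [v_1,v_2].
This gives a 10×5 integer matrix of rank 5; reducing to Smith normal form yields diagonal entries (1,1,1,1,1).

Now H_k = ker ∂_k / im ∂_{k+1}, so:

  H_0: rank C_0 − rank ∂_1 = 5 − 4 = 1, and the invariant factors of ∂_1 are all 1, so H_0 ≅ Z.
  H_1: rank ker ∂_1 − rank ∂_2 = (10 − 4) − 5 = 1, and the invariant factors of ∂_2 are all 1, so H_1 ≅ Z.
  H_2: rank ker ∂_2 − rank ∂_3 = (5 − 5) − 0 = 0, and there is no ∂_3, so H_2 ≅ 0.

As a check, the Euler characteristic is 5 − 10 + 5 = 0, which agrees with 1 − 1 + 0 = 0.
(K is a triangulation of the Möbius band.)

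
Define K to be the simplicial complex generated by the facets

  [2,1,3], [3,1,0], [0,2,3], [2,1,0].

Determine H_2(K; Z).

Fix the vertex order 0 < 1 < 2 < 3 and write every simplex with vertices in increasing order. Then dim K = 2 and the simplices of K are:

  0-simplices (4): [0], [1], [2], [3]
  1-simplices (6): [0,1], [0,2], [0,3], [1,2], [1,3], [2,3]
  2-simplices (4): [0,1,2], [0,1,3], [0,2,3], [1,2,3]

Hence C_0 ≅ Z^4, C_1 ≅ Z^6, C_2 ≅ Z^4.

∂_1: C_1 → C_0 is given by ∂[p,q] = [q] − [p].
This gives a 4×6 integer matrix of rank 3; reducing to Smith normal form yields diagonal entries (1,1,1).

Boundary ∂_2: C_2 → C_1 acts by ∂[p,q,r] = [q,r] − [p,r] + [p,q]. For instance
  ∂[0,1,3] = [1,3] − [0,3] + [0,1],
  ∂[0,1,2] = [1,2] − [0,2] + [0,1].
The 6×4 boundary matrix has rank 3 and Smith normal form diag(1,1,1).

From H_k ≅ ker(∂_k) / im(∂_{k+1}) we obtain:

  H_2: rank ker ∂_2 − rank ∂_3 = (4 − 3) − 0 = 1, and there is no ∂_3, so H_2 = Z.

H_2 = Z.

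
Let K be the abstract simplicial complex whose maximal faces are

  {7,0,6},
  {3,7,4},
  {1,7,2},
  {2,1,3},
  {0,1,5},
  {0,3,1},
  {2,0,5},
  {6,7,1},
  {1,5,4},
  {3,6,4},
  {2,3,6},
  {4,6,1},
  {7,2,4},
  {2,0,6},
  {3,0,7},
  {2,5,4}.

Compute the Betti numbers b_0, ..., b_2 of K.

b_0 = 1, b_1 = 2, b_2 = 1.

K has 8 vertices, 24 edges, 16 triangles.
rank ∂_0 = 0, rank ∂_1 = 7 ⇒ b_0 = 8 − 0 − 7 = 1; all invariant factors of ∂_1 are 1 so no torsion. So H_0 ≅ Z.
rank ∂_1 = 7, rank ∂_2 = 15 ⇒ b_1 = 24 − 7 − 15 = 2; all invariant factors of ∂_2 are 1 so no torsion. So H_1 ≅ Z^2.
rank ∂_2 = 15, rank ∂_3 = 0 ⇒ b_2 = 16 − 15 − 0 = 1. So H_2 ≅ Z.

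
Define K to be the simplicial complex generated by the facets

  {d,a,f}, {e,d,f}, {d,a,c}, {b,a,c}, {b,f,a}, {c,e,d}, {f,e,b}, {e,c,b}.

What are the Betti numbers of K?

b_0 = 1, b_1 = 0, b_2 = 1.

Order the vertices as a < b < c < d < e < f. Listing each simplex with vertices in this order, K has dimension 2 with simplices:

  0-simplices (6): a, b, c, d, e, f
  1-simplices (12): ab, ac, ad, af, bc, be, bf, cd, ce, de, df, ef
  2-simplices (8): abc, abf, acd, adf, bce, bef, cde, def

so the chain groups are C_0 ≅ Z^6, C_1 ≅ Z^12, C_2 ≅ Z^8.

Boundary ∂_1: C_1 → C_0 is given by ∂[p,q] = [q] − [p]. For instance
  ∂ab = b − a.
The 6×12 boundary matrix has rank 5 and Smith normal form diag(1,1,1,1,1).

Boundary ∂_2: C_2 → C_1 acts by ∂[p,q,r] = [q,r] − [p,r] + [p,q]. For instance
  ∂adf = df − af + ad,
  ∂abc = bc − ac + ab.
As a 12×8 matrix over Z this has rank 7, with invariant factors (1,1,1,1,1,1,1).

Now H_k = ker ∂_k / im ∂_{k+1}, so:

  H_0: rank C_0 − rank ∂_1 = 6 − 5 = 1, and the invariant factors of ∂_1 are all 1, so H_0 = Z.
  H_1: rank ker ∂_1 − rank ∂_2 = (12 − 5) − 7 = 0, and the invariant factors of ∂_2 are all 1, so H_1 = 0.
  H_2: rank ker ∂_2 − rank ∂_3 = (8 − 7) − 0 = 1, and there is no ∂_3, so H_2 = Z.

Hence the Betti numbers are b_0 = 1, b_1 = 0, b_2 = 1.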